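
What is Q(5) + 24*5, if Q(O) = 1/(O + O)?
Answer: 1201/10 ≈ 120.10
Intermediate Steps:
Q(O) = 1/(2*O)
Q(5) + 24*5 = (1/2)/5 + 24*5 = (1/2)*(1/5) + 120 = 1/10 + 120 = 1201/10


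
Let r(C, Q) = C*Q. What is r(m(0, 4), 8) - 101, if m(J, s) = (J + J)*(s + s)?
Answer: -101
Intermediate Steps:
m(J, s) = 4*J*s (m(J, s) = (2*J)*(2*s) = 4*J*s)
r(m(0, 4), 8) - 101 = (4*0*4)*8 - 101 = 0*8 - 101 = 0 - 101 = -101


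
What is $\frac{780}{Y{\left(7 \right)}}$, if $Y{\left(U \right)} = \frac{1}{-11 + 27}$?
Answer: $12480$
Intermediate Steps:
$Y{\left(U \right)} = \frac{1}{16}$
$\frac{780}{Y{\left(7 \right)}} = 780 \frac{1}{\frac{1}{16}} = 780 \cdot 16 = 12480$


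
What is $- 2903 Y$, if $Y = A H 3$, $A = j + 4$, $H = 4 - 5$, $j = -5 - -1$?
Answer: $0$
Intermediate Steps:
$j = -4$ ($j = -5 + 1 = -4$)
$H = -1$
$A = 0$ ($A = -4 + 4 = 0$)
$Y = 0$ ($Y = 0 \left(-1\right) 3 = 0 \cdot 3 = 0$)
$- 2903 Y = \left(-2903\right) 0 = 0$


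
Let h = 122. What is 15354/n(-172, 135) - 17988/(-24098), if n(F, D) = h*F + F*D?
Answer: 106285215/266306998 ≈ 0.39911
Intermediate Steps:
n(F, D) = 122*F + D*F (n(F, D) = 122*F + F*D = 122*F + D*F)
15354/n(-172, 135) - 17988/(-24098) = 15354/((-172*(122 + 135))) - 17988/(-24098) = 15354/((-172*257)) - 17988*(-1/24098) = 15354/(-44204) + 8994/12049 = 15354*(-1/44204) + 8994/12049 = -7677/22102 + 8994/12049 = 106285215/266306998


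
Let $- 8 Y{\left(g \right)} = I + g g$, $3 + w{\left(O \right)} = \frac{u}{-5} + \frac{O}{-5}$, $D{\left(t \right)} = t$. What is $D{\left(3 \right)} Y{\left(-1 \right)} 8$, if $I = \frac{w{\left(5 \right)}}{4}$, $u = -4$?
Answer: $- \frac{3}{5} \approx -0.6$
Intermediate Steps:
$w{\left(O \right)} = - \frac{11}{5} - \frac{O}{5}$ ($w{\left(O \right)} = -3 + \left(- \frac{4}{-5} + \frac{O}{-5}\right) = -3 + \left(\left(-4\right) \left(- \frac{1}{5}\right) + O \left(- \frac{1}{5}\right)\right) = -3 - \left(- \frac{4}{5} + \frac{O}{5}\right) = - \frac{11}{5} - \frac{O}{5}$)
$I = - \frac{4}{5}$ ($I = \frac{- \frac{11}{5} - 1}{4} = \left(- \frac{11}{5} - 1\right) \frac{1}{4} = \left(- \frac{16}{5}\right) \frac{1}{4} = - \frac{4}{5} \approx -0.8$)
$Y{\left(g \right)} = \frac{1}{10} - \frac{g^{2}}{8}$ ($Y{\left(g \right)} = - \frac{- \frac{4}{5} + g g}{8} = - \frac{- \frac{4}{5} + g^{2}}{8} = \frac{1}{10} - \frac{g^{2}}{8}$)
$D{\left(3 \right)} Y{\left(-1 \right)} 8 = 3 \left(\frac{1}{10} - \frac{\left(-1\right)^{2}}{8}\right) 8 = 3 \left(\frac{1}{10} - \frac{1}{8}\right) 8 = 3 \left(- \frac{1}{40}\right) 8 = \left(- \frac{3}{40}\right) 8 = - \frac{3}{5}$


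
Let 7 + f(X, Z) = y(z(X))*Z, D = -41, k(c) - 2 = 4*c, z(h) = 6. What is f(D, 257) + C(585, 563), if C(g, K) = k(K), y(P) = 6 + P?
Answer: 5331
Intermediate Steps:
k(c) = 2 + 4*c
C(g, K) = 2 + 4*K
f(X, Z) = -7 + 12*Z (f(X, Z) = -7 + (6 + 6)*Z = -7 + 12*Z)
f(D, 257) + C(585, 563) = (-7 + 12*257) + (2 + 4*563) = (-7 + 3084) + (2 + 2252) = 3077 + 2254 = 5331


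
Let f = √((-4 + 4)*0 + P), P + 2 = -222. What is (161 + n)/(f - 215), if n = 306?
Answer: -100405/46449 - 1868*I*√14/46449 ≈ -2.1616 - 0.15048*I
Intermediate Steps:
P = -224 (P = -2 - 222 = -224)
f = 4*I*√14 (f = √((-4 + 4)*0 - 224) = √(0*0 - 224) = √(0 - 224) = √(-224) = 4*I*√14 ≈ 14.967*I)
(161 + n)/(f - 215) = (161 + 306)/(4*I*√14 - 215) = 467/(-215 + 4*I*√14)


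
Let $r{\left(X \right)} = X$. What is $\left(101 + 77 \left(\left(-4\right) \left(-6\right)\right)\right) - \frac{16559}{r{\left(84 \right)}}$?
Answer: $\frac{147157}{84} \approx 1751.9$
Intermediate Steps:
$\left(101 + 77 \left(\left(-4\right) \left(-6\right)\right)\right) - \frac{16559}{r{\left(84 \right)}} = \left(101 + 77 \left(\left(-4\right) \left(-6\right)\right)\right) - \frac{16559}{84} = \left(101 + 77 \cdot 24\right) - 16559 \cdot \frac{1}{84} = \left(101 + 1848\right) - \frac{16559}{84} = 1949 - \frac{16559}{84} = \frac{147157}{84}$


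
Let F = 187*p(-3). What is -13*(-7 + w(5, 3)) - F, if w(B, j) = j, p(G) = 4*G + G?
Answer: 2857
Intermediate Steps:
p(G) = 5*G
F = -2805 (F = 187*(5*(-3)) = 187*(-15) = -2805)
-13*(-7 + w(5, 3)) - F = -13*(-7 + 3) - 1*(-2805) = -13*(-4) + 2805 = 52 + 2805 = 2857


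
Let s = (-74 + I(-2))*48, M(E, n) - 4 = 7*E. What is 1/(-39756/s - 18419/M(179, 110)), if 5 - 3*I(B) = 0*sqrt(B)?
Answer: -1091076/3494369 ≈ -0.31224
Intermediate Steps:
I(B) = 5/3 (I(B) = 5/3 - 0*sqrt(B) = 5/3 - 1/3*0 = 5/3 + 0 = 5/3)
M(E, n) = 4 + 7*E
s = -3472 (s = (-74 + 5/3)*48 = -217/3*48 = -3472)
1/(-39756/s - 18419/M(179, 110)) = 1/(-39756/(-3472) - 18419/(4 + 7*179)) = 1/(-39756*(-1/3472) - 18419/(4 + 1253)) = 1/(9939/868 - 18419/1257) = 1/(-3494369/1091076) = -1091076/3494369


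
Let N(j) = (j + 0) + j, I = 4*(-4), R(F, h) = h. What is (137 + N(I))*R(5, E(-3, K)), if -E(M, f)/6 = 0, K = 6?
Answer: 0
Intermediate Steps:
E(M, f) = 0 (E(M, f) = -6*0 = 0)
I = -16
N(j) = 2*j (N(j) = j + j = 2*j)
(137 + N(I))*R(5, E(-3, K)) = (137 + 2*(-16))*0 = (137 - 32)*0 = 105*0 = 0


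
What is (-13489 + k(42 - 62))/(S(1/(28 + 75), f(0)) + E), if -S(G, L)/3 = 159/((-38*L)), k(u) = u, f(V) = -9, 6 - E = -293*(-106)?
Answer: 171114/393343 ≈ 0.43502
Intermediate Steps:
E = -31052 (E = 6 - (-293)*(-106) = 6 - 1*31058 = 6 - 31058 = -31052)
S(G, L) = 477/(38*L) (S(G, L) = -477/((-38*L)) = -477*(-1/(38*L)) = -(-477)/(38*L) = 477/(38*L))
(-13489 + k(42 - 62))/(S(1/(28 + 75), f(0)) + E) = (-13489 + (42 - 62))/((477/38)/(-9) - 31052) = (-13489 - 20)/((477/38)*(-⅑) - 31052) = -13509/(-53/38 - 31052) = -13509/(-1180029/38) = -13509*(-38/1180029) = 171114/393343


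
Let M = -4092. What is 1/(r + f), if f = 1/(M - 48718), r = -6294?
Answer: -52810/332386141 ≈ -0.00015888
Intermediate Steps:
f = -1/52810 (f = 1/(-4092 - 48718) = 1/(-52810) = -1/52810 ≈ -1.8936e-5)
1/(r + f) = 1/(-6294 - 1/52810) = 1/(-332386141/52810) = -52810/332386141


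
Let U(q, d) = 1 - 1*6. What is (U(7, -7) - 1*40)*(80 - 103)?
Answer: 1035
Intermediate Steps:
U(q, d) = -5 (U(q, d) = 1 - 6 = -5)
(U(7, -7) - 1*40)*(80 - 103) = (-5 - 1*40)*(80 - 103) = (-5 - 40)*(-23) = -45*(-23) = 1035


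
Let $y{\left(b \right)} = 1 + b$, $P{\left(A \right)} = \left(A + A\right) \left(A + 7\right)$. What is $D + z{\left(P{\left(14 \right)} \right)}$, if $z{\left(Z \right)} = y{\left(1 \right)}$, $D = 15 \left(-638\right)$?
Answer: $-9568$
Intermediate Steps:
$P{\left(A \right)} = 2 A \left(7 + A\right)$
$D = -9570$
$z{\left(Z \right)} = 2$ ($z{\left(Z \right)} = 1 + 1 = 2$)
$D + z{\left(P{\left(14 \right)} \right)} = -9570 + 2 = -9568$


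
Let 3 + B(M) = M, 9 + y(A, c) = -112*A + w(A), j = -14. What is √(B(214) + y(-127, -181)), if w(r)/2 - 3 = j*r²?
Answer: 2*I*√109295 ≈ 661.2*I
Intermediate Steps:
w(r) = 6 - 28*r² (w(r) = 6 + 2*(-14*r²) = 6 - 28*r²)
y(A, c) = -3 - 112*A - 28*A² (y(A, c) = -9 + (-112*A + (6 - 28*A²)) = -9 + (6 - 112*A - 28*A²) = -3 - 112*A - 28*A²)
B(M) = -3 + M
√(B(214) + y(-127, -181)) = √((-3 + 214) + (-3 - 112*(-127) - 28*(-127)²)) = √(211 + (-3 + 14224 - 28*16129)) = √(211 + (-3 + 14224 - 451612)) = √(211 - 437391) = √(-437180) = 2*I*√109295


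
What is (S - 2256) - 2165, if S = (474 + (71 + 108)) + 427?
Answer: -3341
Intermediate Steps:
S = 1080 (S = (474 + 179) + 427 = 653 + 427 = 1080)
(S - 2256) - 2165 = (1080 - 2256) - 2165 = -1176 - 2165 = -3341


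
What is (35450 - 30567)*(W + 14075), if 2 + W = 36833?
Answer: 248573998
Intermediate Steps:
W = 36831 (W = -2 + 36833 = 36831)
(35450 - 30567)*(W + 14075) = (35450 - 30567)*(36831 + 14075) = 4883*50906 = 248573998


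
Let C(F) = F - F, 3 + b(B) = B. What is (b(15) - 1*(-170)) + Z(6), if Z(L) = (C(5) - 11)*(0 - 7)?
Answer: 259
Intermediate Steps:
b(B) = -3 + B
C(F) = 0
Z(L) = 77 (Z(L) = (0 - 11)*(0 - 7) = -11*(-7) = 77)
(b(15) - 1*(-170)) + Z(6) = ((-3 + 15) - 1*(-170)) + 77 = (12 + 170) + 77 = 182 + 77 = 259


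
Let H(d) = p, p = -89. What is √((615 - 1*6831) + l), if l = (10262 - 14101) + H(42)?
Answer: 4*I*√634 ≈ 100.72*I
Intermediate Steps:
H(d) = -89
l = -3928 (l = (10262 - 14101) - 89 = -3839 - 89 = -3928)
√((615 - 1*6831) + l) = √((615 - 1*6831) - 3928) = √((615 - 6831) - 3928) = √(-6216 - 3928) = √(-10144) = 4*I*√634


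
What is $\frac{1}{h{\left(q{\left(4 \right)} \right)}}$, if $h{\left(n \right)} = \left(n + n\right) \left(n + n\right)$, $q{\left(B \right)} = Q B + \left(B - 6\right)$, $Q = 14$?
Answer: $\frac{1}{11664} \approx 8.5734 \cdot 10^{-5}$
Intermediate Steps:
$q{\left(B \right)} = -6 + 15 B$ ($q{\left(B \right)} = 14 B + \left(B - 6\right) = 14 B + \left(-6 + B\right) = -6 + 15 B$)
$h{\left(n \right)} = 4 n^{2}$ ($h{\left(n \right)} = 2 n 2 n = 4 n^{2}$)
$\frac{1}{h{\left(q{\left(4 \right)} \right)}} = \frac{1}{4 \left(-6 + 15 \cdot 4\right)^{2}} = \frac{1}{4 \left(-6 + 60\right)^{2}} = \frac{1}{4 \cdot 54^{2}} = \frac{1}{4 \cdot 2916} = \frac{1}{11664}$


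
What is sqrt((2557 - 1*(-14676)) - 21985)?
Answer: 12*I*sqrt(33) ≈ 68.935*I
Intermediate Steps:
sqrt((2557 - 1*(-14676)) - 21985) = sqrt((2557 + 14676) - 21985) = sqrt(17233 - 21985) = sqrt(-4752) = 12*I*sqrt(33)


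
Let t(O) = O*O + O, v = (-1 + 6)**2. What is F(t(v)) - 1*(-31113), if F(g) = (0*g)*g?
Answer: 31113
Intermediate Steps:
v = 25 (v = 5**2 = 25)
t(O) = O + O**2 (t(O) = O**2 + O = O + O**2)
F(g) = 0 (F(g) = 0*g = 0)
F(t(v)) - 1*(-31113) = 0 - 1*(-31113) = 0 + 31113 = 31113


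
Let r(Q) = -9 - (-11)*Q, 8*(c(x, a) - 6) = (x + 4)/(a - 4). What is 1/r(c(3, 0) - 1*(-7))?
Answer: 32/4211 ≈ 0.0075991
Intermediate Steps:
c(x, a) = 6 + (4 + x)/(8*(-4 + a)) (c(x, a) = 6 + ((x + 4)/(a - 4))/8 = 6 + ((4 + x)/(-4 + a))/8 = 6 + (4 + x)/(8*(-4 + a)))
r(Q) = -9 + 11*Q
1/r(c(3, 0) - 1*(-7)) = 1/(-9 + 11*((-188 + 3 + 48*0)/(8*(-4 + 0)) - 1*(-7))) = 1/(-9 + 11*((⅛)*(-188 + 3 + 0)/(-4) + 7)) = 1/(-9 + 11*((⅛)*(-¼)*(-185) + 7)) = 1/(-9 + 11*(185/32 + 7)) = 1/(-9 + 11*(409/32)) = 1/(-9 + 4499/32) = 1/(4211/32) = 32/4211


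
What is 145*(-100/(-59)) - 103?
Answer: 8423/59 ≈ 142.76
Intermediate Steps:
145*(-100/(-59)) - 103 = 145*(-100*(-1/59)) - 103 = 145*(100/59) - 103 = 14500/59 - 103 = 8423/59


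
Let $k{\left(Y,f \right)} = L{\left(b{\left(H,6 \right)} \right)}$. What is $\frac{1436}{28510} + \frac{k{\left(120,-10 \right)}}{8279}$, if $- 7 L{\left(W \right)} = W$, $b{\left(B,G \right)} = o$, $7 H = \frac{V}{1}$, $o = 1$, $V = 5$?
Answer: $\frac{41595999}{826120015} \approx 0.050351$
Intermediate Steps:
$H = \frac{5}{7}$ ($H = \frac{5 \cdot 1^{-1}}{7} = \frac{5 \cdot 1}{7} = \frac{1}{7} \cdot 5 = \frac{5}{7} \approx 0.71429$)
$b{\left(B,G \right)} = 1$
$L{\left(W \right)} = - \frac{W}{7}$
$k{\left(Y,f \right)} = - \frac{1}{7}$ ($k{\left(Y,f \right)} = \left(- \frac{1}{7}\right) 1 = - \frac{1}{7}$)
$\frac{1436}{28510} + \frac{k{\left(120,-10 \right)}}{8279} = \frac{1436}{28510} - \frac{1}{7 \cdot 8279} = 1436 \cdot \frac{1}{28510} - \frac{1}{57953} = \frac{718}{14255} - \frac{1}{57953} = \frac{41595999}{826120015}$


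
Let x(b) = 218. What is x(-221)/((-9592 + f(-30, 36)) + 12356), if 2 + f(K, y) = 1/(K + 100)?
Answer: 15260/193341 ≈ 0.078928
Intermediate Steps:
f(K, y) = -2 + 1/(100 + K) (f(K, y) = -2 + 1/(K + 100) = -2 + 1/(100 + K))
x(-221)/((-9592 + f(-30, 36)) + 12356) = 218/((-9592 + (-199 - 2*(-30))/(100 - 30)) + 12356) = 218/((-9592 + (-199 + 60)/70) + 12356) = 218/((-9592 + (1/70)*(-139)) + 12356) = 218/((-9592 - 139/70) + 12356) = 218/(-671579/70 + 12356) = 218/(193341/70) = 218*(70/193341) = 15260/193341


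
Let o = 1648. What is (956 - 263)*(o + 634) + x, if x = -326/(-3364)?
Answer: 2659958695/1682 ≈ 1.5814e+6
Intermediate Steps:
x = 163/1682 (x = -326*(-1/3364) = 163/1682 ≈ 0.096908)
(956 - 263)*(o + 634) + x = (956 - 263)*(1648 + 634) + 163/1682 = 693*2282 + 163/1682 = 1581426 + 163/1682 = 2659958695/1682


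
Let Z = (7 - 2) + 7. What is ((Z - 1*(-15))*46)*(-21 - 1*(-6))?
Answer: -18630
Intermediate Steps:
Z = 12 (Z = 5 + 7 = 12)
((Z - 1*(-15))*46)*(-21 - 1*(-6)) = ((12 - 1*(-15))*46)*(-21 - 1*(-6)) = ((12 + 15)*46)*(-21 + 6) = (27*46)*(-15) = 1242*(-15) = -18630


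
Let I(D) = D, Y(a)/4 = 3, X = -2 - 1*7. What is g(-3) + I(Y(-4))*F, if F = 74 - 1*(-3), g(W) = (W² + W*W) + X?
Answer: 933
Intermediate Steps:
X = -9 (X = -2 - 7 = -9)
Y(a) = 12 (Y(a) = 4*3 = 12)
g(W) = -9 + 2*W² (g(W) = (W² + W*W) - 9 = (W² + W²) - 9 = 2*W² - 9 = -9 + 2*W²)
F = 77 (F = 74 + 3 = 77)
g(-3) + I(Y(-4))*F = (-9 + 2*(-3)²) + 12*77 = (-9 + 2*9) + 924 = (-9 + 18) + 924 = 9 + 924 = 933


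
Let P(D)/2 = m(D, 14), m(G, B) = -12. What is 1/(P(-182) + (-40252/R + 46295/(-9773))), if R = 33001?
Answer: -322518773/9661614643 ≈ -0.033381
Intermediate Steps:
P(D) = -24 (P(D) = 2*(-12) = -24)
1/(P(-182) + (-40252/R + 46295/(-9773))) = 1/(-24 + (-40252/33001 + 46295/(-9773))) = 1/(-24 + (-40252*1/33001 + 46295*(-1/9773))) = 1/(-24 + (-40252/33001 - 46295/9773)) = 1/(-24 - 1921164091/322518773) = 1/(-9661614643/322518773) = -322518773/9661614643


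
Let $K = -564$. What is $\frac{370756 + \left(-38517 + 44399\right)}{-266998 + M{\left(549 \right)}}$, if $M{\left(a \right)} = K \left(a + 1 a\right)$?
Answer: $- \frac{188319}{443135} \approx -0.42497$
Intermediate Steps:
$M{\left(a \right)} = - 1128 a$ ($M{\left(a \right)} = - 564 \left(a + 1 a\right) = - 564 \left(a + a\right) = - 564 \cdot 2 a = - 1128 a$)
$\frac{370756 + \left(-38517 + 44399\right)}{-266998 + M{\left(549 \right)}} = \frac{370756 + \left(-38517 + 44399\right)}{-266998 - 619272} = \frac{370756 + 5882}{-266998 - 619272} = \frac{376638}{-886270} = 376638 \left(- \frac{1}{886270}\right) = - \frac{188319}{443135}$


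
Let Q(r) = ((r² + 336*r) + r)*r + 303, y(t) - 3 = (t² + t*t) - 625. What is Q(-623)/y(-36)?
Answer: -111004591/1970 ≈ -56348.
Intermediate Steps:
y(t) = -622 + 2*t² (y(t) = 3 + ((t² + t*t) - 625) = 3 + ((t² + t²) - 625) = 3 + (2*t² - 625) = 3 + (-625 + 2*t²) = -622 + 2*t²)
Q(r) = 303 + r*(r² + 337*r) (Q(r) = (r² + 337*r)*r + 303 = r*(r² + 337*r) + 303 = 303 + r*(r² + 337*r))
Q(-623)/y(-36) = (303 + (-623)³ + 337*(-623)²)/(-622 + 2*(-36)²) = (303 - 241804367 + 337*388129)/(-622 + 2*1296) = (303 - 241804367 + 130799473)/(-622 + 2592) = -111004591/1970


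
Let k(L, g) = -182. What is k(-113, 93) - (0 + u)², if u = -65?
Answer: -4407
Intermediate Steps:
k(-113, 93) - (0 + u)² = -182 - (0 - 65)² = -182 - 1*(-65)² = -182 - 1*4225 = -182 - 4225 = -4407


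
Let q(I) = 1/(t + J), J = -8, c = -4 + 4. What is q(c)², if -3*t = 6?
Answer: 1/100 ≈ 0.010000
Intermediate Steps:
t = -2 (t = -⅓*6 = -2)
c = 0
q(I) = -⅒ (q(I) = 1/(-2 - 8) = 1/(-10) = -⅒)
q(c)² = (-⅒)² = 1/100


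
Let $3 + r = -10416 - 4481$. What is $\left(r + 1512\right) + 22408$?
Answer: $9020$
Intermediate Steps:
$r = -14900$ ($r = -3 - 14897 = -14900$)
$\left(r + 1512\right) + 22408 = \left(-14900 + 1512\right) + 22408 = -13388 + 22408 = 9020$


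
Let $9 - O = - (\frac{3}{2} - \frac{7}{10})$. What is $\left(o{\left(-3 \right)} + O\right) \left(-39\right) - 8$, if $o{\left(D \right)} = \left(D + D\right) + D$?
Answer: $- \frac{196}{5} \approx -39.2$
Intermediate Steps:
$O = \frac{49}{5}$ ($O = 9 - - (\frac{3}{2} - \frac{7}{10}) = 9 - \left(-1\right) \frac{4}{5} = 9 - - \frac{4}{5} = 9 + \frac{4}{5} = \frac{49}{5} \approx 9.8$)
$o{\left(D \right)} = 3 D$ ($o{\left(D \right)} = 2 D + D = 3 D$)
$\left(o{\left(-3 \right)} + O\right) \left(-39\right) - 8 = \left(3 \left(-3\right) + \frac{49}{5}\right) \left(-39\right) - 8 = \left(-9 + \frac{49}{5}\right) \left(-39\right) - 8 = \frac{4}{5} \left(-39\right) - 8 = - \frac{156}{5} - 8 = - \frac{196}{5}$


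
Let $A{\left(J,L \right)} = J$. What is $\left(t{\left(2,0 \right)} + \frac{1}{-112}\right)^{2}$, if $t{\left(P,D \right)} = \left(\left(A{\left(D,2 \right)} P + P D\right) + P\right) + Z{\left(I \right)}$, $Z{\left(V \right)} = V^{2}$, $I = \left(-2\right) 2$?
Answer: $\frac{4060225}{12544} \approx 323.68$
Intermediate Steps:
$I = -4$
$t{\left(P,D \right)} = 16 + P + 2 D P$ ($t{\left(P,D \right)} = \left(\left(D P + P D\right) + P\right) + \left(-4\right)^{2} = \left(\left(D P + D P\right) + P\right) + 16 = \left(2 D P + P\right) + 16 = \left(P + 2 D P\right) + 16 = 16 + P + 2 D P$)
$\left(t{\left(2,0 \right)} + \frac{1}{-112}\right)^{2} = \left(\left(16 + 2 + 2 \cdot 0 \cdot 2\right) + \frac{1}{-112}\right)^{2} = \left(\left(16 + 2 + 0\right) - \frac{1}{112}\right)^{2} = \left(18 - \frac{1}{112}\right)^{2} = \left(\frac{2015}{112}\right)^{2} = \frac{4060225}{12544}$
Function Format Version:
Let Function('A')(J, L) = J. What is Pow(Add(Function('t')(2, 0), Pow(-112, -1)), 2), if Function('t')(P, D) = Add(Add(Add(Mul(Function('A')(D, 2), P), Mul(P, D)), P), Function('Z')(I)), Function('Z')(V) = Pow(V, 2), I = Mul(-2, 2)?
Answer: Rational(4060225, 12544) ≈ 323.68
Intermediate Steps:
I = -4
Function('t')(P, D) = Add(16, P, Mul(2, D, P)) (Function('t')(P, D) = Add(Add(Add(Mul(D, P), Mul(P, D)), P), Pow(-4, 2)) = Add(Add(Add(Mul(D, P), Mul(D, P)), P), 16) = Add(Add(Mul(2, D, P), P), 16) = Add(Add(P, Mul(2, D, P)), 16) = Add(16, P, Mul(2, D, P)))
Pow(Add(Function('t')(2, 0), Pow(-112, -1)), 2) = Pow(Add(Add(16, 2, Mul(2, 0, 2)), Pow(-112, -1)), 2) = Pow(Add(Add(16, 2, 0), Rational(-1, 112)), 2) = Pow(Add(18, Rational(-1, 112)), 2) = Pow(Rational(2015, 112), 2) = Rational(4060225, 12544)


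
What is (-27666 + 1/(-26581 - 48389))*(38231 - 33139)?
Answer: -5280709573466/37485 ≈ -1.4088e+8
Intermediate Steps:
(-27666 + 1/(-26581 - 48389))*(38231 - 33139) = (-27666 + 1/(-74970))*5092 = (-27666 - 1/74970)*5092 = -2074120021/74970*5092 = -5280709573466/37485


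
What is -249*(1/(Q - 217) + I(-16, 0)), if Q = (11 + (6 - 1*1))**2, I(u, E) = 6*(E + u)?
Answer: 310669/13 ≈ 23898.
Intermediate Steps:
I(u, E) = 6*E + 6*u
Q = 256 (Q = (11 + (6 - 1))**2 = (11 + 5)**2 = 16**2 = 256)
-249*(1/(Q - 217) + I(-16, 0)) = -249*(1/(256 - 217) + (6*0 + 6*(-16))) = -249*(1/39 + (0 - 96)) = -249*(1/39 - 96) = -249*(-3743/39) = 310669/13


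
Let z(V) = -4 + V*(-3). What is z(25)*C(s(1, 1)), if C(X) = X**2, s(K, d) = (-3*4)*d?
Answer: -11376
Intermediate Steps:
s(K, d) = -12*d
z(V) = -4 - 3*V
z(25)*C(s(1, 1)) = (-4 - 3*25)*(-12*1)**2 = (-4 - 75)*(-12)**2 = -79*144 = -11376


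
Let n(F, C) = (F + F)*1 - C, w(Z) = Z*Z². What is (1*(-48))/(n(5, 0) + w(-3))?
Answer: 48/17 ≈ 2.8235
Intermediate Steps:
w(Z) = Z³
n(F, C) = -C + 2*F (n(F, C) = (2*F)*1 - C = 2*F - C = -C + 2*F)
(1*(-48))/(n(5, 0) + w(-3)) = (1*(-48))/((-1*0 + 2*5) + (-3)³) = -48/((0 + 10) - 27) = -48/(10 - 27) = -48/(-17) = -1/17*(-48) = 48/17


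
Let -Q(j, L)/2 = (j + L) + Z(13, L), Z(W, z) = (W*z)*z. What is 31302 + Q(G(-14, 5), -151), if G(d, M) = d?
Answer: -561194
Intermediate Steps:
Z(W, z) = W*z²
Q(j, L) = -26*L² - 2*L - 2*j (Q(j, L) = -2*((j + L) + 13*L²) = -2*((L + j) + 13*L²) = -2*(L + j + 13*L²) = -26*L² - 2*L - 2*j)
31302 + Q(G(-14, 5), -151) = 31302 + (-26*(-151)² - 2*(-151) - 2*(-14)) = 31302 + (-26*22801 + 302 + 28) = 31302 + (-592826 + 302 + 28) = 31302 - 592496 = -561194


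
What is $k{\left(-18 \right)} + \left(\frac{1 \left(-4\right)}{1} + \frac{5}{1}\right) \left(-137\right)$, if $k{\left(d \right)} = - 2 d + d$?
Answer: $-119$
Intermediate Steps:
$k{\left(d \right)} = - d$
$k{\left(-18 \right)} + \left(\frac{1 \left(-4\right)}{1} + \frac{5}{1}\right) \left(-137\right) = \left(-1\right) \left(-18\right) + \left(\frac{1 \left(-4\right)}{1} + \frac{5}{1}\right) \left(-137\right) = 18 + \left(\left(-4\right) 1 + 5 \cdot 1\right) \left(-137\right) = 18 + \left(-4 + 5\right) \left(-137\right) = 18 + 1 \left(-137\right) = 18 - 137 = -119$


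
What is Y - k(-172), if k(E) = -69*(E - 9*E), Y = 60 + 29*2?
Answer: 95062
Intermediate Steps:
Y = 118 (Y = 60 + 58 = 118)
k(E) = 552*E (k(E) = -(-552)*E = 552*E)
Y - k(-172) = 118 - 552*(-172) = 118 - 1*(-94944) = 118 + 94944 = 95062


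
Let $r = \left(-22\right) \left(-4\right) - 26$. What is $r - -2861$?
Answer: $2923$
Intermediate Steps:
$r = 62$ ($r = 88 - 26 = 62$)
$r - -2861 = 62 - -2861 = 62 + 2861 = 2923$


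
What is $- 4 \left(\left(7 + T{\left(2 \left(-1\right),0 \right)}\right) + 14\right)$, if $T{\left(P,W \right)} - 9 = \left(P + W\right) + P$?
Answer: $-104$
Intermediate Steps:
$T{\left(P,W \right)} = 9 + W + 2 P$ ($T{\left(P,W \right)} = 9 + \left(\left(P + W\right) + P\right) = 9 + \left(W + 2 P\right) = 9 + W + 2 P$)
$- 4 \left(\left(7 + T{\left(2 \left(-1\right),0 \right)}\right) + 14\right) = - 4 \left(\left(7 + \left(9 + 0 + 2 \cdot 2 \left(-1\right)\right)\right) + 14\right) = - 4 \left(\left(7 + \left(9 + 0 + 2 \left(-2\right)\right)\right) + 14\right) = - 4 \left(\left(7 + \left(9 + 0 - 4\right)\right) + 14\right) = - 4 \left(\left(7 + 5\right) + 14\right) = - 4 \left(12 + 14\right) = \left(-4\right) 26 = -104$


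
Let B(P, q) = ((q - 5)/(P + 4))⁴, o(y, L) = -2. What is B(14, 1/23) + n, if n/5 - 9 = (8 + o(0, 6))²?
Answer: 5100232546/22667121 ≈ 225.01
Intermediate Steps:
B(P, q) = (-5 + q)⁴/(4 + P)⁴ (B(P, q) = ((-5 + q)/(4 + P))⁴ = (-5 + q)⁴/(4 + P)⁴)
n = 225 (n = 45 + 5*(8 - 2)² = 45 + 5*6² = 45 + 5*36 = 45 + 180 = 225)
B(14, 1/23) + n = (-5 + 1/23)⁴/(4 + 14)⁴ + 225 = (-5 + 1/23)⁴/18⁴ + 225 = (-114/23)⁴*(1/104976) + 225 = (168896016/279841)*(1/104976) + 225 = 130321/22667121 + 225 = 5100232546/22667121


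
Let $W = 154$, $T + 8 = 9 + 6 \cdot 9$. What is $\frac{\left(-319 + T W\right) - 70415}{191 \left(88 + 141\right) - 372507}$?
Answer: $\frac{7783}{41096} \approx 0.18939$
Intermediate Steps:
$T = 55$ ($T = -8 + \left(9 + 6 \cdot 9\right) = -8 + \left(9 + 54\right) = -8 + 63 = 55$)
$\frac{\left(-319 + T W\right) - 70415}{191 \left(88 + 141\right) - 372507} = \frac{\left(-319 + 55 \cdot 154\right) - 70415}{191 \left(88 + 141\right) - 372507} = \frac{\left(-319 + 8470\right) - 70415}{191 \cdot 229 - 372507} = \frac{8151 - 70415}{43739 - 372507} = - \frac{62264}{-328768} = \left(-62264\right) \left(- \frac{1}{328768}\right) = \frac{7783}{41096}$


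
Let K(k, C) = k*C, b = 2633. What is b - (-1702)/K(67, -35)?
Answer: 6172683/2345 ≈ 2632.3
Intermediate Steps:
K(k, C) = C*k
b - (-1702)/K(67, -35) = 2633 - (-1702)/((-35*67)) = 2633 - (-1702)/(-2345) = 2633 - (-1702)*(-1)/2345 = 2633 - 1*1702/2345 = 2633 - 1702/2345 = 6172683/2345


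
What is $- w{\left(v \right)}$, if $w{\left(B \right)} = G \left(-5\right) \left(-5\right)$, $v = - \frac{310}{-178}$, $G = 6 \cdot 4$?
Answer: $-600$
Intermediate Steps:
$G = 24$
$v = \frac{155}{89}$ ($v = \left(-310\right) \left(- \frac{1}{178}\right) = \frac{155}{89} \approx 1.7416$)
$w{\left(B \right)} = 600$ ($w{\left(B \right)} = 24 \left(-5\right) \left(-5\right) = \left(-120\right) \left(-5\right) = 600$)
$- w{\left(v \right)} = \left(-1\right) 600 = -600$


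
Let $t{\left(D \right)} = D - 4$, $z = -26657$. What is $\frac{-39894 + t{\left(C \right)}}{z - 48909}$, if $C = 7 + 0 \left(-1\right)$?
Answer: $\frac{39891}{75566} \approx 0.5279$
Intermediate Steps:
$C = 7$ ($C = 7 + 0 = 7$)
$t{\left(D \right)} = -4 + D$
$\frac{-39894 + t{\left(C \right)}}{z - 48909} = \frac{-39894 + \left(-4 + 7\right)}{-26657 - 48909} = \frac{-39894 + 3}{-75566} = \left(-39891\right) \left(- \frac{1}{75566}\right) = \frac{39891}{75566}$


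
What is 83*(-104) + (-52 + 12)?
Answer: -8672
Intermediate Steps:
83*(-104) + (-52 + 12) = -8632 - 40 = -8672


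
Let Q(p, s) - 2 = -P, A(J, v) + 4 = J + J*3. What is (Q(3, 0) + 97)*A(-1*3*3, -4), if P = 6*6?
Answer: -2520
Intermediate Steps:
P = 36
A(J, v) = -4 + 4*J (A(J, v) = -4 + (J + J*3) = -4 + (J + 3*J) = -4 + 4*J)
Q(p, s) = -34 (Q(p, s) = 2 - 1*36 = 2 - 36 = -34)
(Q(3, 0) + 97)*A(-1*3*3, -4) = (-34 + 97)*(-4 + 4*(-1*3*3)) = 63*(-4 + 4*(-3*3)) = 63*(-4 + 4*(-9)) = 63*(-4 - 36) = 63*(-40) = -2520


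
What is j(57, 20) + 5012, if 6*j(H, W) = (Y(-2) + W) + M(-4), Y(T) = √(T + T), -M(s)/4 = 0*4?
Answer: 15046/3 + I/3 ≈ 5015.3 + 0.33333*I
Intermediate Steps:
M(s) = 0 (M(s) = -0*4 = -4*0 = 0)
Y(T) = √2*√T (Y(T) = √(2*T) = √2*√T)
j(H, W) = I/3 + W/6 (j(H, W) = ((√2*√(-2) + W) + 0)/6 = ((√2*(I*√2) + W) + 0)/6 = ((2*I + W) + 0)/6 = ((W + 2*I) + 0)/6 = (W + 2*I)/6 = I/3 + W/6)
j(57, 20) + 5012 = (I/3 + (⅙)*20) + 5012 = (I/3 + 10/3) + 5012 = (10/3 + I/3) + 5012 = 15046/3 + I/3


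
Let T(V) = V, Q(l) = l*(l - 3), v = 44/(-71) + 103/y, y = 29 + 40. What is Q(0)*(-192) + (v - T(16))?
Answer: -74107/4899 ≈ -15.127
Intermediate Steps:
y = 69
v = 4277/4899 (v = 44/(-71) + 103/69 = 44*(-1/71) + 103*(1/69) = -44/71 + 103/69 = 4277/4899 ≈ 0.87304)
Q(l) = l*(-3 + l)
Q(0)*(-192) + (v - T(16)) = (0*(-3 + 0))*(-192) + (4277/4899 - 1*16) = (0*(-3))*(-192) + (4277/4899 - 16) = 0*(-192) - 74107/4899 = 0 - 74107/4899 = -74107/4899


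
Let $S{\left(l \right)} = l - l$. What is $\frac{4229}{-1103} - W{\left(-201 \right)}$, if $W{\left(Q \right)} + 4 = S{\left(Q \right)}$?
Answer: $\frac{183}{1103} \approx 0.16591$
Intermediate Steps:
$S{\left(l \right)} = 0$
$W{\left(Q \right)} = -4$ ($W{\left(Q \right)} = -4 + 0 = -4$)
$\frac{4229}{-1103} - W{\left(-201 \right)} = \frac{4229}{-1103} - -4 = 4229 \left(- \frac{1}{1103}\right) + 4 = - \frac{4229}{1103} + 4 = \frac{183}{1103}$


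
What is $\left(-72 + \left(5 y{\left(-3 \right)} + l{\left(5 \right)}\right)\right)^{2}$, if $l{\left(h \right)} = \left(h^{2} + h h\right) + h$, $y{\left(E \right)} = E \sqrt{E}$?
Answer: $-386 + 510 i \sqrt{3} \approx -386.0 + 883.35 i$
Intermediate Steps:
$y{\left(E \right)} = E^{\frac{3}{2}}$
$l{\left(h \right)} = h + 2 h^{2}$ ($l{\left(h \right)} = \left(h^{2} + h^{2}\right) + h = 2 h^{2} + h = h + 2 h^{2}$)
$\left(-72 + \left(5 y{\left(-3 \right)} + l{\left(5 \right)}\right)\right)^{2} = \left(-72 + \left(5 \left(-3\right)^{\frac{3}{2}} + 5 \left(1 + 2 \cdot 5\right)\right)\right)^{2} = \left(-72 + \left(5 \left(- 3 i \sqrt{3}\right) + 5 \left(1 + 10\right)\right)\right)^{2} = \left(-72 + \left(- 15 i \sqrt{3} + 5 \cdot 11\right)\right)^{2} = \left(-72 + \left(- 15 i \sqrt{3} + 55\right)\right)^{2} = \left(-72 + \left(55 - 15 i \sqrt{3}\right)\right)^{2} = \left(-17 - 15 i \sqrt{3}\right)^{2}$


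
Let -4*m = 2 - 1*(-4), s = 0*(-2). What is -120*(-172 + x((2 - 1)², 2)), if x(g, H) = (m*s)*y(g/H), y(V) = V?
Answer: 20640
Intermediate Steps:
s = 0
m = -3/2 (m = -(2 - 1*(-4))/4 = -(2 + 4)/4 = -¼*6 = -3/2 ≈ -1.5000)
x(g, H) = 0 (x(g, H) = (-3/2*0)*(g/H) = 0*(g/H) = 0)
-120*(-172 + x((2 - 1)², 2)) = -120*(-172 + 0) = -120*(-172) = 20640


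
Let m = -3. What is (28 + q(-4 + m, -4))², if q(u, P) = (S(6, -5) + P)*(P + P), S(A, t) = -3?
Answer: 7056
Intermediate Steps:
q(u, P) = 2*P*(-3 + P) (q(u, P) = (-3 + P)*(P + P) = (-3 + P)*(2*P) = 2*P*(-3 + P))
(28 + q(-4 + m, -4))² = (28 + 2*(-4)*(-3 - 4))² = (28 + 2*(-4)*(-7))² = (28 + 56)² = 84² = 7056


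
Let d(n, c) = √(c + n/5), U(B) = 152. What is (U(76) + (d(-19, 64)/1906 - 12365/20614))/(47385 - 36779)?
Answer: 3120963/218632084 + √1505/101075180 ≈ 0.014275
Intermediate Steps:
d(n, c) = √(c + n/5) (d(n, c) = √(c + n*(⅕)) = √(c + n/5))
(U(76) + (d(-19, 64)/1906 - 12365/20614))/(47385 - 36779) = (152 + ((√(5*(-19) + 25*64)/5)/1906 - 12365/20614))/(47385 - 36779) = (152 + ((√(-95 + 1600)/5)*(1/1906) - 12365*1/20614))/10606 = (152 + ((√1505/5)*(1/1906) - 12365/20614))*(1/10606) = (152 + (√1505/9530 - 12365/20614))*(1/10606) = (152 + (-12365/20614 + √1505/9530))*(1/10606) = (3120963/20614 + √1505/9530)*(1/10606) = 3120963/218632084 + √1505/101075180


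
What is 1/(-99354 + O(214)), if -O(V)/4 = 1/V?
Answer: -107/10630880 ≈ -1.0065e-5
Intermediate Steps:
O(V) = -4/V
1/(-99354 + O(214)) = 1/(-99354 - 4/214) = 1/(-99354 - 4*1/214) = 1/(-99354 - 2/107) = 1/(-10630880/107) = -107/10630880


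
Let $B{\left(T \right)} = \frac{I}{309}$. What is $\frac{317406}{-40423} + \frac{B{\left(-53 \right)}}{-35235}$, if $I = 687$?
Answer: $- \frac{1151940699097}{146703353715} \approx -7.8522$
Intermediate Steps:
$B{\left(T \right)} = \frac{229}{103}$ ($B{\left(T \right)} = \frac{687}{309} = 687 \cdot \frac{1}{309} = \frac{229}{103}$)
$\frac{317406}{-40423} + \frac{B{\left(-53 \right)}}{-35235} = \frac{317406}{-40423} + \frac{229}{103 \left(-35235\right)} = 317406 \left(- \frac{1}{40423}\right) + \frac{229}{103} \left(- \frac{1}{35235}\right) = - \frac{317406}{40423} - \frac{229}{3629205} = - \frac{1151940699097}{146703353715}$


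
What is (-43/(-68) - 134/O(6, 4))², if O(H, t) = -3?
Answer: 85396081/41616 ≈ 2052.0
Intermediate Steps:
(-43/(-68) - 134/O(6, 4))² = (-43/(-68) - 134/(-3))² = (-43*(-1/68) - 134*(-⅓))² = (43/68 + 134/3)² = (9241/204)² = 85396081/41616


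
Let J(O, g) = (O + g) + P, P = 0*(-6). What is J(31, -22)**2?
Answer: 81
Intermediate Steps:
P = 0
J(O, g) = O + g (J(O, g) = (O + g) + 0 = O + g)
J(31, -22)**2 = (31 - 22)**2 = 9**2 = 81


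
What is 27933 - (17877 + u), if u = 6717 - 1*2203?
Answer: 5542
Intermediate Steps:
u = 4514 (u = 6717 - 2203 = 4514)
27933 - (17877 + u) = 27933 - (17877 + 4514) = 27933 - 1*22391 = 27933 - 22391 = 5542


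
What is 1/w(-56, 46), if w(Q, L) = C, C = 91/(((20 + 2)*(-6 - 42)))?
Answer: -1056/91 ≈ -11.604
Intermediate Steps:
C = -91/1056 (C = 91/((22*(-48))) = 91/(-1056) = 91*(-1/1056) = -91/1056 ≈ -0.086174)
w(Q, L) = -91/1056
1/w(-56, 46) = 1/(-91/1056) = -1056/91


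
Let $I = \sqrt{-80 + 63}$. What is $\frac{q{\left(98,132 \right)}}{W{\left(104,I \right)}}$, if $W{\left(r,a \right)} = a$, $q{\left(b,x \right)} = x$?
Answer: $- \frac{132 i \sqrt{17}}{17} \approx - 32.015 i$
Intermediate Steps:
$I = i \sqrt{17}$ ($I = \sqrt{-17} = i \sqrt{17} \approx 4.1231 i$)
$\frac{q{\left(98,132 \right)}}{W{\left(104,I \right)}} = \frac{132}{i \sqrt{17}} = 132 \left(- \frac{i \sqrt{17}}{17}\right) = - \frac{132 i \sqrt{17}}{17}$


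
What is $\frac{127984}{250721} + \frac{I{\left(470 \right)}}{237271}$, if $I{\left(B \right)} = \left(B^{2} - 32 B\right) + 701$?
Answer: $\frac{82156072145}{59488822391} \approx 1.381$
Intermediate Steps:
$I{\left(B \right)} = 701 + B^{2} - 32 B$
$\frac{127984}{250721} + \frac{I{\left(470 \right)}}{237271} = \frac{127984}{250721} + \frac{701 + 470^{2} - 15040}{237271} = 127984 \cdot \frac{1}{250721} + \left(701 + 220900 - 15040\right) \frac{1}{237271} = \frac{127984}{250721} + 206561 \cdot \frac{1}{237271} = \frac{127984}{250721} + \frac{206561}{237271} = \frac{82156072145}{59488822391}$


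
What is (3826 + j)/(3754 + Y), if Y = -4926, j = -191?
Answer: -3635/1172 ≈ -3.1015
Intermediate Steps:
(3826 + j)/(3754 + Y) = (3826 - 191)/(3754 - 4926) = 3635/(-1172) = 3635*(-1/1172) = -3635/1172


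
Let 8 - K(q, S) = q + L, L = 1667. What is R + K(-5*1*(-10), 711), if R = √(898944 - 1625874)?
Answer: -1709 + 3*I*√80770 ≈ -1709.0 + 852.6*I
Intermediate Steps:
K(q, S) = -1659 - q (K(q, S) = 8 - (q + 1667) = 8 - (1667 + q) = 8 + (-1667 - q) = -1659 - q)
R = 3*I*√80770 (R = √(-726930) = 3*I*√80770 ≈ 852.6*I)
R + K(-5*1*(-10), 711) = 3*I*√80770 + (-1659 - (-5*1)*(-10)) = 3*I*√80770 + (-1659 - (-5)*(-10)) = 3*I*√80770 + (-1659 - 1*50) = 3*I*√80770 + (-1659 - 50) = 3*I*√80770 - 1709 = -1709 + 3*I*√80770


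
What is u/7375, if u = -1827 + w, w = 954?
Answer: -873/7375 ≈ -0.11837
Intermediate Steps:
u = -873 (u = -1827 + 954 = -873)
u/7375 = -873/7375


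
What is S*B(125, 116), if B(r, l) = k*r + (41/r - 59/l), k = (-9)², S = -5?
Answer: -146809881/2900 ≈ -50624.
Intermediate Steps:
k = 81
B(r, l) = -59/l + 41/r + 81*r (B(r, l) = 81*r + (41/r - 59/l) = 81*r + (-59/l + 41/r) = -59/l + 41/r + 81*r)
S*B(125, 116) = -5*(-59/116 + 41/125 + 81*125) = -5*(-59*1/116 + 41*(1/125) + 10125) = -5*(-59/116 + 41/125 + 10125) = -5*146809881/14500 = -146809881/2900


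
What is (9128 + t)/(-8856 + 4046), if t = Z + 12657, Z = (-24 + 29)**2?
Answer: -2181/481 ≈ -4.5343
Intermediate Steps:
Z = 25 (Z = 5**2 = 25)
t = 12682 (t = 25 + 12657 = 12682)
(9128 + t)/(-8856 + 4046) = (9128 + 12682)/(-8856 + 4046) = 21810/(-4810) = 21810*(-1/4810) = -2181/481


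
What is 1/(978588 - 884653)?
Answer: 1/93935 ≈ 1.0646e-5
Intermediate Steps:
1/(978588 - 884653) = 1/93935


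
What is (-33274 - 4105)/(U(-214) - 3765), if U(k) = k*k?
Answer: -37379/42031 ≈ -0.88932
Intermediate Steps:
U(k) = k**2
(-33274 - 4105)/(U(-214) - 3765) = (-33274 - 4105)/((-214)**2 - 3765) = -37379/(45796 - 3765) = -37379/42031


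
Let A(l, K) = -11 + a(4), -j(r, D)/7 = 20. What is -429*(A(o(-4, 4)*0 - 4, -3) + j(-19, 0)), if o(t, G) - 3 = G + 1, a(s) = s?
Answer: 63063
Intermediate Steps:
j(r, D) = -140 (j(r, D) = -7*20 = -140)
o(t, G) = 4 + G (o(t, G) = 3 + (G + 1) = 3 + (1 + G) = 4 + G)
A(l, K) = -7 (A(l, K) = -11 + 4 = -7)
-429*(A(o(-4, 4)*0 - 4, -3) + j(-19, 0)) = -429*(-7 - 140) = -429*(-147) = 63063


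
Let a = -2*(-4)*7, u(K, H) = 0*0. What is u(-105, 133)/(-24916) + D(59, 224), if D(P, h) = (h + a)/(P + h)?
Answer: 280/283 ≈ 0.98940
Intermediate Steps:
u(K, H) = 0
a = 56 (a = 8*7 = 56)
D(P, h) = (56 + h)/(P + h) (D(P, h) = (h + 56)/(P + h) = (56 + h)/(P + h))
u(-105, 133)/(-24916) + D(59, 224) = 0/(-24916) + (56 + 224)/(59 + 224) = 0*(-1/24916) + 280/283 = 0 + (1/283)*280 = 0 + 280/283 = 280/283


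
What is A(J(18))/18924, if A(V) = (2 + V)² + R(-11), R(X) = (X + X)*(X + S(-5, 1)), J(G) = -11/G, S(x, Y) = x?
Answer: 114673/6131376 ≈ 0.018703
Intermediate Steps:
R(X) = 2*X*(-5 + X) (R(X) = (X + X)*(X - 5) = (2*X)*(-5 + X) = 2*X*(-5 + X))
A(V) = 352 + (2 + V)² (A(V) = (2 + V)² + 2*(-11)*(-5 - 11) = (2 + V)² + 2*(-11)*(-16) = (2 + V)² + 352 = 352 + (2 + V)²)
A(J(18))/18924 = (352 + (2 - 11/18)²)/18924 = (352 + (2 - 11*1/18)²)*(1/18924) = (352 + (2 - 11/18)²)*(1/18924) = (352 + (25/18)²)*(1/18924) = (352 + 625/324)*(1/18924) = (114673/324)*(1/18924) = 114673/6131376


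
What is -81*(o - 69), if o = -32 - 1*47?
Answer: 11988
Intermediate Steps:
o = -79 (o = -32 - 47 = -79)
-81*(o - 69) = -81*(-79 - 69) = -81*(-148) = 11988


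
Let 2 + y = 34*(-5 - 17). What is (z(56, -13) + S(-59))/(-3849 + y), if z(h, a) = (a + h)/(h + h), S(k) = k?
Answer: 6565/515088 ≈ 0.012745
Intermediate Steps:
z(h, a) = (a + h)/(2*h) (z(h, a) = (a + h)/((2*h)) = (a + h)*(1/(2*h)) = (a + h)/(2*h))
y = -750 (y = -2 + 34*(-5 - 17) = -2 + 34*(-22) = -2 - 748 = -750)
(z(56, -13) + S(-59))/(-3849 + y) = ((1/2)*(-13 + 56)/56 - 59)/(-3849 - 750) = ((1/2)*(1/56)*43 - 59)/(-4599) = (43/112 - 59)*(-1/4599) = -6565/112*(-1/4599) = 6565/515088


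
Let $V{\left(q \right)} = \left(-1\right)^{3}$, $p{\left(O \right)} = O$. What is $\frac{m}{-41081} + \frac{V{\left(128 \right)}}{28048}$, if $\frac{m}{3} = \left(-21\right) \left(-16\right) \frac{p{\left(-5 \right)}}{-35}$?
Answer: $- \frac{4079993}{1152239888} \approx -0.0035409$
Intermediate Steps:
$V{\left(q \right)} = -1$
$m = 144$ ($m = 3 \left(-21\right) \left(-16\right) \left(- \frac{5}{-35}\right) = 3 \cdot 336 \left(\left(-5\right) \left(- \frac{1}{35}\right)\right) = 3 \cdot 336 \cdot \frac{1}{7} = 3 \cdot 48 = 144$)
$\frac{m}{-41081} + \frac{V{\left(128 \right)}}{28048} = \frac{144}{-41081} - \frac{1}{28048} = 144 \left(- \frac{1}{41081}\right) - \frac{1}{28048} = - \frac{144}{41081} - \frac{1}{28048} = - \frac{4079993}{1152239888}$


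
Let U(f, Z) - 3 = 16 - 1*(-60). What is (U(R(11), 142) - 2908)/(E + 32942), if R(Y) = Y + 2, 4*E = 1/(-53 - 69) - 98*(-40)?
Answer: -1380552/16553935 ≈ -0.083397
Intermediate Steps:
E = 478239/488 (E = (1/(-53 - 69) - 98*(-40))/4 = (1/(-122) + 3920)/4 = (-1/122 + 3920)/4 = (1/4)*(478239/122) = 478239/488 ≈ 980.00)
R(Y) = 2 + Y
U(f, Z) = 79 (U(f, Z) = 3 + (16 - 1*(-60)) = 3 + (16 + 60) = 3 + 76 = 79)
(U(R(11), 142) - 2908)/(E + 32942) = (79 - 2908)/(478239/488 + 32942) = -2829/16553935/488 = -2829*488/16553935 = -1380552/16553935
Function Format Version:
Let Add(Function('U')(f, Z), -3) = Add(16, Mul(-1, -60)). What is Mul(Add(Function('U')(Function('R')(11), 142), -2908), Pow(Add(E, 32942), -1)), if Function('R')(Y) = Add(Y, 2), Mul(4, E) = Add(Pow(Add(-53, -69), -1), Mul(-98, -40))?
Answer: Rational(-1380552, 16553935) ≈ -0.083397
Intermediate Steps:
E = Rational(478239, 488) (E = Mul(Rational(1, 4), Add(Pow(Add(-53, -69), -1), Mul(-98, -40))) = Mul(Rational(1, 4), Add(Pow(-122, -1), 3920)) = Mul(Rational(1, 4), Add(Rational(-1, 122), 3920)) = Mul(Rational(1, 4), Rational(478239, 122)) = Rational(478239, 488) ≈ 980.00)
Function('R')(Y) = Add(2, Y)
Function('U')(f, Z) = 79 (Function('U')(f, Z) = Add(3, Add(16, Mul(-1, -60))) = Add(3, Add(16, 60)) = Add(3, 76) = 79)
Mul(Add(Function('U')(Function('R')(11), 142), -2908), Pow(Add(E, 32942), -1)) = Mul(Add(79, -2908), Pow(Add(Rational(478239, 488), 32942), -1)) = Mul(-2829, Pow(Rational(16553935, 488), -1)) = Mul(-2829, Rational(488, 16553935)) = Rational(-1380552, 16553935)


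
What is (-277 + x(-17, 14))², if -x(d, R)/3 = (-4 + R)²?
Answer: 332929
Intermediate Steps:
x(d, R) = -3*(-4 + R)²
(-277 + x(-17, 14))² = (-277 - 3*(-4 + 14)²)² = (-277 - 3*10²)² = (-277 - 3*100)² = (-277 - 300)² = (-577)² = 332929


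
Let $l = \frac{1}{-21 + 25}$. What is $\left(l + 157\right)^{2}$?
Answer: $\frac{395641}{16} \approx 24728.0$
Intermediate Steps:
$l = \frac{1}{4} \approx 0.25$
$\left(l + 157\right)^{2} = \left(\frac{1}{4} + 157\right)^{2} = \left(\frac{629}{4}\right)^{2} = \frac{395641}{16}$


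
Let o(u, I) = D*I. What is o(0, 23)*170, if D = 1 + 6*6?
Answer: 144670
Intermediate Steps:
D = 37 (D = 1 + 36 = 37)
o(u, I) = 37*I
o(0, 23)*170 = (37*23)*170 = 851*170 = 144670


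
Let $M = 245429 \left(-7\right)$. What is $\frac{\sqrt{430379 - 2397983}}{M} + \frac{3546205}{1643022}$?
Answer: $\frac{3546205}{1643022} - \frac{2 i \sqrt{491901}}{1718003} \approx 2.1583 - 0.00081648 i$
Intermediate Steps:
$M = -1718003$
$\frac{\sqrt{430379 - 2397983}}{M} + \frac{3546205}{1643022} = \frac{\sqrt{430379 - 2397983}}{-1718003} + \frac{3546205}{1643022} = \sqrt{-1967604} \left(- \frac{1}{1718003}\right) + 3546205 \cdot \frac{1}{1643022} = 2 i \sqrt{491901} \left(- \frac{1}{1718003}\right) + \frac{3546205}{1643022} = - \frac{2 i \sqrt{491901}}{1718003} + \frac{3546205}{1643022} = \frac{3546205}{1643022} - \frac{2 i \sqrt{491901}}{1718003}$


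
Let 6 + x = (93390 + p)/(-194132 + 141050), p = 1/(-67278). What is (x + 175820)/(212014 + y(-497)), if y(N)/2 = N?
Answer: 125573920871105/150721068594384 ≈ 0.83315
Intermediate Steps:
p = -1/67278 ≈ -1.4864e-5
x = -27710597195/3571250796 (x = -6 + (93390 - 1/67278)/(-194132 + 141050) = -6 + (6283092419/67278)/(-53082) = -6 + (6283092419/67278)*(-1/53082) = -6 - 6283092419/3571250796 = -27710597195/3571250796 ≈ -7.7594)
y(N) = 2*N
(x + 175820)/(212014 + y(-497)) = (-27710597195/3571250796 + 175820)/(212014 + 2*(-497)) = 627869604355525/(3571250796*(212014 - 994)) = (627869604355525/3571250796)/211020 = (627869604355525/3571250796)*(1/211020) = 125573920871105/150721068594384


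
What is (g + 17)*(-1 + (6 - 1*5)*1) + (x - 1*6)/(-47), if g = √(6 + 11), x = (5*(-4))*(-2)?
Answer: -34/47 ≈ -0.72340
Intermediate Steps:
x = 40 (x = -20*(-2) = 40)
g = √17 ≈ 4.1231
(g + 17)*(-1 + (6 - 1*5)*1) + (x - 1*6)/(-47) = (√17 + 17)*(-1 + (6 - 1*5)*1) + (40 - 1*6)/(-47) = (17 + √17)*(-1 + (6 - 5)*1) + (40 - 6)*(-1/47) = (17 + √17)*(-1 + 1*1) + 34*(-1/47) = (17 + √17)*(-1 + 1) - 34/47 = (17 + √17)*0 - 34/47 = 0 - 34/47 = -34/47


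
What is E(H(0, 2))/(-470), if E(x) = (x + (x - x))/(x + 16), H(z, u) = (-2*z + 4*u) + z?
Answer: -1/1410 ≈ -0.00070922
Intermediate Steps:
H(z, u) = -z + 4*u
E(x) = x/(16 + x) (E(x) = (x + 0)/(16 + x) = x/(16 + x))
E(H(0, 2))/(-470) = ((-1*0 + 4*2)/(16 + (-1*0 + 4*2)))/(-470) = ((0 + 8)/(16 + (0 + 8)))*(-1/470) = (8/(16 + 8))*(-1/470) = (8/24)*(-1/470) = (8*(1/24))*(-1/470) = (⅓)*(-1/470) = -1/1410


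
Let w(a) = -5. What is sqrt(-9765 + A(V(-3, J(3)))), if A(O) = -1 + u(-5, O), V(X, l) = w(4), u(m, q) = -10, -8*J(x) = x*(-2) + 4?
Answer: 4*I*sqrt(611) ≈ 98.874*I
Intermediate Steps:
J(x) = -1/2 + x/4 (J(x) = -(x*(-2) + 4)/8 = -(-2*x + 4)/8 = -(4 - 2*x)/8 = -1/2 + x/4)
V(X, l) = -5
A(O) = -11 (A(O) = -1 - 10 = -11)
sqrt(-9765 + A(V(-3, J(3)))) = sqrt(-9765 - 11) = sqrt(-9776) = 4*I*sqrt(611)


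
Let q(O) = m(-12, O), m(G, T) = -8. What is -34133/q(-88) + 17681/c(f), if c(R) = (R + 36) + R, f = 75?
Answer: 3245093/744 ≈ 4361.7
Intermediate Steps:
q(O) = -8
c(R) = 36 + 2*R (c(R) = (36 + R) + R = 36 + 2*R)
-34133/q(-88) + 17681/c(f) = -34133/(-8) + 17681/(36 + 2*75) = -34133*(-1/8) + 17681/(36 + 150) = 34133/8 + 17681/186 = 3245093/744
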